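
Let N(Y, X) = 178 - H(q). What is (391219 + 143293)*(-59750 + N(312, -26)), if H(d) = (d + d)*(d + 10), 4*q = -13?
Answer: -31818497150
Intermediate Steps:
q = -13/4 (q = (¼)*(-13) = -13/4 ≈ -3.2500)
H(d) = 2*d*(10 + d) (H(d) = (2*d)*(10 + d) = 2*d*(10 + d))
N(Y, X) = 1775/8 (N(Y, X) = 178 - 2*(-13)*(10 - 13/4)/4 = 178 - 2*(-13)*27/(4*4) = 178 - 1*(-351/8) = 178 + 351/8 = 1775/8)
(391219 + 143293)*(-59750 + N(312, -26)) = (391219 + 143293)*(-59750 + 1775/8) = 534512*(-476225/8) = -31818497150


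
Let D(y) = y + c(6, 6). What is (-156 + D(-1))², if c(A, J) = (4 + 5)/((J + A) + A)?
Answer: 97969/4 ≈ 24492.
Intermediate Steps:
c(A, J) = 9/(J + 2*A) (c(A, J) = 9/((A + J) + A) = 9/(J + 2*A))
D(y) = ½ + y (D(y) = y + 9/(6 + 2*6) = y + 9/(6 + 12) = y + 9/18 = y + 9*(1/18) = y + ½ = ½ + y)
(-156 + D(-1))² = (-156 + (½ - 1))² = (-156 - ½)² = (-313/2)² = 97969/4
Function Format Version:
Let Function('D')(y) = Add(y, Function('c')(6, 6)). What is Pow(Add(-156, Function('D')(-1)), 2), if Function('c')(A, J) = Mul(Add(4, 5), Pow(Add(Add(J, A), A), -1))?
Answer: Rational(97969, 4) ≈ 24492.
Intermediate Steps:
Function('c')(A, J) = Mul(9, Pow(Add(J, Mul(2, A)), -1)) (Function('c')(A, J) = Mul(9, Pow(Add(Add(A, J), A), -1)) = Mul(9, Pow(Add(J, Mul(2, A)), -1)))
Function('D')(y) = Add(Rational(1, 2), y) (Function('D')(y) = Add(y, Mul(9, Pow(Add(6, Mul(2, 6)), -1))) = Add(y, Mul(9, Pow(Add(6, 12), -1))) = Add(y, Mul(9, Pow(18, -1))) = Add(y, Mul(9, Rational(1, 18))) = Add(y, Rational(1, 2)) = Add(Rational(1, 2), y))
Pow(Add(-156, Function('D')(-1)), 2) = Pow(Add(-156, Add(Rational(1, 2), -1)), 2) = Pow(Add(-156, Rational(-1, 2)), 2) = Pow(Rational(-313, 2), 2) = Rational(97969, 4)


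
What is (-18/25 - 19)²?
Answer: 243049/625 ≈ 388.88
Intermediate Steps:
(-18/25 - 19)² = (-493/25)² = 243049/625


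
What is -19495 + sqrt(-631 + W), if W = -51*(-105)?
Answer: -19495 + 2*sqrt(1181) ≈ -19426.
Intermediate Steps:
W = 5355
-19495 + sqrt(-631 + W) = -19495 + sqrt(-631 + 5355) = -19495 + sqrt(4724) = -19495 + 2*sqrt(1181)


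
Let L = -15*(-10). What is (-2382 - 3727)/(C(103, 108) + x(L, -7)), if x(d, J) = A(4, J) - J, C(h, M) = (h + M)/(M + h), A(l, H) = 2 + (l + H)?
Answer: -6109/7 ≈ -872.71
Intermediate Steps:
L = 150
A(l, H) = 2 + H + l (A(l, H) = 2 + (H + l) = 2 + H + l)
C(h, M) = 1 (C(h, M) = (M + h)/(M + h) = 1)
x(d, J) = 6 (x(d, J) = (2 + J + 4) - J = (6 + J) - J = 6)
(-2382 - 3727)/(C(103, 108) + x(L, -7)) = (-2382 - 3727)/(1 + 6) = -6109/7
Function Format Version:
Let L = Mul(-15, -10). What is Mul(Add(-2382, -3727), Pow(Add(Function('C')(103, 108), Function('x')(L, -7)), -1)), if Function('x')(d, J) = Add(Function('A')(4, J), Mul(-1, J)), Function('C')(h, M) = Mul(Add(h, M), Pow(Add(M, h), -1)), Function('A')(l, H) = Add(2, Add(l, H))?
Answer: Rational(-6109, 7) ≈ -872.71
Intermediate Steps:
L = 150
Function('A')(l, H) = Add(2, H, l) (Function('A')(l, H) = Add(2, Add(H, l)) = Add(2, H, l))
Function('C')(h, M) = 1 (Function('C')(h, M) = Mul(Add(M, h), Pow(Add(M, h), -1)) = 1)
Function('x')(d, J) = 6 (Function('x')(d, J) = Add(Add(2, J, 4), Mul(-1, J)) = Add(Add(6, J), Mul(-1, J)) = 6)
Mul(Add(-2382, -3727), Pow(Add(Function('C')(103, 108), Function('x')(L, -7)), -1)) = Mul(Add(-2382, -3727), Pow(Add(1, 6), -1)) = Mul(-6109, Pow(7, -1)) = Mul(-6109, Rational(1, 7)) = Rational(-6109, 7)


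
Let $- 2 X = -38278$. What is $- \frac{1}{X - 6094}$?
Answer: $- \frac{1}{13045} \approx -7.6658 \cdot 10^{-5}$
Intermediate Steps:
$X = 19139$ ($X = \left(- \frac{1}{2}\right) \left(-38278\right) = 19139$)
$- \frac{1}{X - 6094} = - \frac{1}{19139 - 6094} = - \frac{1}{13045}$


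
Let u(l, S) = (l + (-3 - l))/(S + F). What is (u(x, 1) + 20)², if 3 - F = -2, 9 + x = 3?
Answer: 1521/4 ≈ 380.25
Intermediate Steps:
x = -6 (x = -9 + 3 = -6)
F = 5 (F = 3 - 1*(-2) = 3 + 2 = 5)
u(l, S) = -3/(5 + S) (u(l, S) = (l + (-3 - l))/(S + 5) = -3/(5 + S))
(u(x, 1) + 20)² = (-3/(5 + 1) + 20)² = (-3/6 + 20)² = (-3*⅙ + 20)² = (-½ + 20)² = (39/2)² = 1521/4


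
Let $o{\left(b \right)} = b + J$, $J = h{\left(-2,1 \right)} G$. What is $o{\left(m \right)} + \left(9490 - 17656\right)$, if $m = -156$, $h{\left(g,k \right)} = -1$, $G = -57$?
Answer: $-8265$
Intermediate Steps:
$J = 57$ ($J = \left(-1\right) \left(-57\right) = 57$)
$o{\left(b \right)} = 57 + b$ ($o{\left(b \right)} = b + 57 = 57 + b$)
$o{\left(m \right)} + \left(9490 - 17656\right) = \left(57 - 156\right) + \left(9490 - 17656\right) = -99 - 8166 = -8265$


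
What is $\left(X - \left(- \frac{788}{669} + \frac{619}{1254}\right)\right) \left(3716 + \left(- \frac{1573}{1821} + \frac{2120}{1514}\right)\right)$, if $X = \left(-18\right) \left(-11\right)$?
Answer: $\frac{284649272599064513}{385485658074} \approx 7.3842 \cdot 10^{5}$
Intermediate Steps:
$X = 198$
$\left(X - \left(- \frac{788}{669} + \frac{619}{1254}\right)\right) \left(3716 + \left(- \frac{1573}{1821} + \frac{2120}{1514}\right)\right) = \left(198 - \left(- \frac{788}{669} + \frac{619}{1254}\right)\right) \left(3716 + \left(- \frac{1573}{1821} + \frac{2120}{1514}\right)\right) = \left(198 - - \frac{191347}{279642}\right) \left(3716 + \left(\left(-1573\right) \frac{1}{1821} + 2120 \cdot \frac{1}{1514}\right)\right) = \left(198 + \left(\frac{788}{669} - \frac{619}{1254}\right)\right) \left(3716 + \left(- \frac{1573}{1821} + \frac{1060}{757}\right)\right) = \left(198 + \frac{191347}{279642}\right) \left(3716 + \frac{739499}{1378497}\right) = \frac{55560463}{279642} \cdot \frac{5123234351}{1378497} = \frac{284649272599064513}{385485658074}$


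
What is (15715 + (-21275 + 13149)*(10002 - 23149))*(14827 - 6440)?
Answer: 896136163719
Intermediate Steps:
(15715 + (-21275 + 13149)*(10002 - 23149))*(14827 - 6440) = (15715 - 8126*(-13147))*8387 = (15715 + 106832522)*8387 = 106848237*8387 = 896136163719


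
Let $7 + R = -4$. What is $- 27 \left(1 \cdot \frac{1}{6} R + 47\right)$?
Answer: $- \frac{2439}{2} \approx -1219.5$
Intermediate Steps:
$R = -11$ ($R = -7 - 4 = -11$)
$- 27 \left(1 \cdot \frac{1}{6} R + 47\right) = - 27 \left(1 \cdot \frac{1}{6} \left(-11\right) + 47\right) = - 27 \left(\frac{1}{6} \left(-11\right) + 47\right) = - 27 \left(- \frac{11}{6} + 47\right) = \left(-27\right) \frac{271}{6} = - \frac{2439}{2}$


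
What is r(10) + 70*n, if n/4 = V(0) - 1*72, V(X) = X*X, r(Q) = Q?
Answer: -20150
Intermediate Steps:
V(X) = X²
n = -288 (n = 4*(0² - 1*72) = 4*(0 - 72) = 4*(-72) = -288)
r(10) + 70*n = 10 + 70*(-288) = 10 - 20160 = -20150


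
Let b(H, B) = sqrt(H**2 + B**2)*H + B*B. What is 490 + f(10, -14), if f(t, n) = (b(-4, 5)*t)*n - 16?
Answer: -3026 + 560*sqrt(41) ≈ 559.75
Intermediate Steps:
b(H, B) = B**2 + H*sqrt(B**2 + H**2) (b(H, B) = sqrt(B**2 + H**2)*H + B**2 = H*sqrt(B**2 + H**2) + B**2 = B**2 + H*sqrt(B**2 + H**2))
f(t, n) = -16 + n*t*(25 - 4*sqrt(41)) (f(t, n) = ((5**2 - 4*sqrt(5**2 + (-4)**2))*t)*n - 16 = ((25 - 4*sqrt(25 + 16))*t)*n - 16 = ((25 - 4*sqrt(41))*t)*n - 16 = (t*(25 - 4*sqrt(41)))*n - 16 = n*t*(25 - 4*sqrt(41)) - 16 = -16 + n*t*(25 - 4*sqrt(41)))
490 + f(10, -14) = 490 + (-16 - 14*10*(25 - 4*sqrt(41))) = 490 + (-16 + (-3500 + 560*sqrt(41))) = 490 + (-3516 + 560*sqrt(41)) = -3026 + 560*sqrt(41)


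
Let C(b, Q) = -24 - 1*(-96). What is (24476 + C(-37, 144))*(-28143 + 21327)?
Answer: -167319168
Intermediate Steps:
C(b, Q) = 72 (C(b, Q) = -24 + 96 = 72)
(24476 + C(-37, 144))*(-28143 + 21327) = (24476 + 72)*(-28143 + 21327) = 24548*(-6816) = -167319168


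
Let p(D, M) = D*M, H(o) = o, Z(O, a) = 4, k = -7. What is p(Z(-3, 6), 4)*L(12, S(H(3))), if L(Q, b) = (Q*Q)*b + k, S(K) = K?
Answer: 6800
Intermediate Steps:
L(Q, b) = -7 + b*Q² (L(Q, b) = (Q*Q)*b - 7 = Q²*b - 7 = b*Q² - 7 = -7 + b*Q²)
p(Z(-3, 6), 4)*L(12, S(H(3))) = (4*4)*(-7 + 3*12²) = 16*(-7 + 3*144) = 16*(-7 + 432) = 16*425 = 6800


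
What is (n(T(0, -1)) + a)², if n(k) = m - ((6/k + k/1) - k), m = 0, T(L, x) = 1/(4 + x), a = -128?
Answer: 21316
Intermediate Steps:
n(k) = -6/k (n(k) = 0 - ((6/k + k/1) - k) = 0 - ((6/k + k*1) - k) = 0 - ((6/k + k) - k) = 0 - ((k + 6/k) - k) = 0 - 6/k = -6/k)
(n(T(0, -1)) + a)² = (-6/(1/(4 - 1)) - 128)² = (-6/(1/3) - 128)² = (-6/⅓ - 128)² = (-6*3 - 128)² = (-18 - 128)² = (-146)² = 21316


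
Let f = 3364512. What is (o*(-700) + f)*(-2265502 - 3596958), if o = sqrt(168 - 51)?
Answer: -19724317019520 + 12311166000*sqrt(13) ≈ -1.9680e+13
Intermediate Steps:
o = 3*sqrt(13) (o = sqrt(117) = 3*sqrt(13) ≈ 10.817)
(o*(-700) + f)*(-2265502 - 3596958) = ((3*sqrt(13))*(-700) + 3364512)*(-2265502 - 3596958) = (-2100*sqrt(13) + 3364512)*(-5862460) = (3364512 - 2100*sqrt(13))*(-5862460) = -19724317019520 + 12311166000*sqrt(13)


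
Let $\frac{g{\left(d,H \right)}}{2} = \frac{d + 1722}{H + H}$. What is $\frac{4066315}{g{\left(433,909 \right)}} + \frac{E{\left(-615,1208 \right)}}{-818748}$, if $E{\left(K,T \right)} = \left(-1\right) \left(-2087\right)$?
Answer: $\frac{605264425444619}{352880388} \approx 1.7152 \cdot 10^{6}$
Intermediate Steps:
$E{\left(K,T \right)} = 2087$
$g{\left(d,H \right)} = \frac{1722 + d}{H}$ ($g{\left(d,H \right)} = 2 \frac{d + 1722}{H + H} = 2 \frac{1722 + d}{2 H} = \frac{1722 + d}{H}$)
$\frac{4066315}{g{\left(433,909 \right)}} + \frac{E{\left(-615,1208 \right)}}{-818748} = \frac{4066315}{\frac{1}{909} \left(1722 + 433\right)} + \frac{2087}{-818748} = \frac{4066315}{\frac{1}{909} \cdot 2155} + 2087 \left(- \frac{1}{818748}\right) = \frac{4066315}{\frac{2155}{909}} - \frac{2087}{818748} = 4066315 \cdot \frac{909}{2155} - \frac{2087}{818748} = \frac{739256067}{431} - \frac{2087}{818748} = \frac{605264425444619}{352880388}$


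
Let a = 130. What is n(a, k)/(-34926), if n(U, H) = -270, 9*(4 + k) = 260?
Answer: 45/5821 ≈ 0.0077306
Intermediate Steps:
k = 224/9 (k = -4 + (⅑)*260 = -4 + 260/9 = 224/9 ≈ 24.889)
n(a, k)/(-34926) = -270/(-34926) = -270*(-1/34926) = 45/5821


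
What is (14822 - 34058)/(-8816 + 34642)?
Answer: -9618/12913 ≈ -0.74483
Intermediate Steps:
(14822 - 34058)/(-8816 + 34642) = -19236/25826 = -19236*1/25826 = -9618/12913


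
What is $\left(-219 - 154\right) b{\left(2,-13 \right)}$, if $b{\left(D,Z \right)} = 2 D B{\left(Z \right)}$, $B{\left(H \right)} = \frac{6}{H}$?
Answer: $\frac{8952}{13} \approx 688.62$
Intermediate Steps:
$b{\left(D,Z \right)} = \frac{12 D}{Z}$ ($b{\left(D,Z \right)} = 2 D \frac{6}{Z} = \frac{12 D}{Z}$)
$\left(-219 - 154\right) b{\left(2,-13 \right)} = \left(-219 - 154\right) 12 \cdot 2 \frac{1}{-13} = - 373 \cdot 12 \cdot 2 \left(- \frac{1}{13}\right) = \left(-373\right) \left(- \frac{24}{13}\right) = \frac{8952}{13}$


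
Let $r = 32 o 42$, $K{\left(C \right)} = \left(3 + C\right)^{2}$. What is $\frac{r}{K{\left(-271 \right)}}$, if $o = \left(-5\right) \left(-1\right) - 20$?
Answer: $- \frac{1260}{4489} \approx -0.28069$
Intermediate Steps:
$o = -15$ ($o = 5 - 20 = -15$)
$r = -20160$ ($r = 32 \left(-15\right) 42 = \left(-480\right) 42 = -20160$)
$\frac{r}{K{\left(-271 \right)}} = - \frac{20160}{\left(3 - 271\right)^{2}} = - \frac{20160}{\left(-268\right)^{2}} = - \frac{20160}{71824} = \left(-20160\right) \frac{1}{71824} = - \frac{1260}{4489}$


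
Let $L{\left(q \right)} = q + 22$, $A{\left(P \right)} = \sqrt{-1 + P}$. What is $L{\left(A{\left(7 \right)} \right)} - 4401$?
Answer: $-4379 + \sqrt{6} \approx -4376.5$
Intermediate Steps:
$L{\left(q \right)} = 22 + q$
$L{\left(A{\left(7 \right)} \right)} - 4401 = \left(22 + \sqrt{-1 + 7}\right) - 4401 = \left(22 + \sqrt{6}\right) - 4401 = -4379 + \sqrt{6}$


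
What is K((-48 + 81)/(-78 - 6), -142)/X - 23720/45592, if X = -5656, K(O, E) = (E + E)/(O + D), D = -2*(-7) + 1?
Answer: -121671927/235419991 ≈ -0.51683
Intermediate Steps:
D = 15 (D = 14 + 1 = 15)
K(O, E) = 2*E/(15 + O) (K(O, E) = (E + E)/(O + 15) = (2*E)/(15 + O) = 2*E/(15 + O))
K((-48 + 81)/(-78 - 6), -142)/X - 23720/45592 = (2*(-142)/(15 + (-48 + 81)/(-78 - 6)))/(-5656) - 23720/45592 = (2*(-142)/(15 + 33/(-84)))*(-1/5656) - 23720*1/45592 = (2*(-142)/(15 + 33*(-1/84)))*(-1/5656) - 2965/5699 = (2*(-142)/(15 - 11/28))*(-1/5656) - 2965/5699 = (2*(-142)/(409/28))*(-1/5656) - 2965/5699 = (2*(-142)*(28/409))*(-1/5656) - 2965/5699 = -7952/409*(-1/5656) - 2965/5699 = 142/41309 - 2965/5699 = -121671927/235419991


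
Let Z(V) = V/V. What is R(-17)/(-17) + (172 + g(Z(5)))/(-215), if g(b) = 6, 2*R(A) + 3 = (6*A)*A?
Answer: -378217/7310 ≈ -51.740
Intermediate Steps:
R(A) = -3/2 + 3*A² (R(A) = -3/2 + ((6*A)*A)/2 = -3/2 + (6*A²)/2 = -3/2 + 3*A²)
Z(V) = 1
R(-17)/(-17) + (172 + g(Z(5)))/(-215) = (-3/2 + 3*(-17)²)/(-17) + (172 + 6)/(-215) = (-3/2 + 3*289)*(-1/17) + 178*(-1/215) = (-3/2 + 867)*(-1/17) - 178/215 = (1731/2)*(-1/17) - 178/215 = -1731/34 - 178/215 = -378217/7310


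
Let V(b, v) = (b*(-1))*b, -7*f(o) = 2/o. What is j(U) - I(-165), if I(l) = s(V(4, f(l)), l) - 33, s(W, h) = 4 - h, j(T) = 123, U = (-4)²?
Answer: -13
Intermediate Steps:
f(o) = -2/(7*o)
U = 16
V(b, v) = -b² (V(b, v) = (-b)*b = -b²)
I(l) = -29 - l (I(l) = (4 - l) - 33 = -29 - l)
j(U) - I(-165) = 123 - (-29 - 1*(-165)) = 123 - (-29 + 165) = 123 - 1*136 = 123 - 136 = -13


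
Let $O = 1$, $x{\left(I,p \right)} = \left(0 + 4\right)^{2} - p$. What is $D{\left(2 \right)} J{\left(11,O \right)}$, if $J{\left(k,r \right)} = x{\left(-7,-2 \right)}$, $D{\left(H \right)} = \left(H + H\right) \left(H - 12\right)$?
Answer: $-720$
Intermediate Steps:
$x{\left(I,p \right)} = 16 - p$ ($x{\left(I,p \right)} = 4^{2} - p = 16 - p$)
$D{\left(H \right)} = 2 H \left(-12 + H\right)$
$J{\left(k,r \right)} = 18$ ($J{\left(k,r \right)} = 16 - -2 = 16 + 2 = 18$)
$D{\left(2 \right)} J{\left(11,O \right)} = 2 \cdot 2 \left(-12 + 2\right) 18 = 2 \cdot 2 \left(-10\right) 18 = \left(-40\right) 18 = -720$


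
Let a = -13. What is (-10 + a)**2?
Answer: 529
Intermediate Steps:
(-10 + a)**2 = (-10 - 13)**2 = (-23)**2 = 529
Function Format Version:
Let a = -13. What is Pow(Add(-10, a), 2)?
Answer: 529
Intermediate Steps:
Pow(Add(-10, a), 2) = Pow(Add(-10, -13), 2) = Pow(-23, 2) = 529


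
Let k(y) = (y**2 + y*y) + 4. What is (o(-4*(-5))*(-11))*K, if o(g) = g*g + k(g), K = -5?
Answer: 66220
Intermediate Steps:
k(y) = 4 + 2*y**2 (k(y) = (y**2 + y**2) + 4 = 2*y**2 + 4 = 4 + 2*y**2)
o(g) = 4 + 3*g**2 (o(g) = g*g + (4 + 2*g**2) = g**2 + (4 + 2*g**2) = 4 + 3*g**2)
(o(-4*(-5))*(-11))*K = ((4 + 3*(-4*(-5))**2)*(-11))*(-5) = ((4 + 3*(-1*(-20))**2)*(-11))*(-5) = ((4 + 3*20**2)*(-11))*(-5) = ((4 + 3*400)*(-11))*(-5) = ((4 + 1200)*(-11))*(-5) = (1204*(-11))*(-5) = -13244*(-5) = 66220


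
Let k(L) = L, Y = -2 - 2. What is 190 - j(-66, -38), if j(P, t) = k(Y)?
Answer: 194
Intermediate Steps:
Y = -4
j(P, t) = -4
190 - j(-66, -38) = 190 - 1*(-4) = 190 + 4 = 194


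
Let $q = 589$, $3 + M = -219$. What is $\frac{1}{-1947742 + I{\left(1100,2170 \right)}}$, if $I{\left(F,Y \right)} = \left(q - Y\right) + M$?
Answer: $- \frac{1}{1949545} \approx -5.1294 \cdot 10^{-7}$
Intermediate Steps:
$M = -222$ ($M = -3 - 219 = -222$)
$I{\left(F,Y \right)} = 367 - Y$ ($I{\left(F,Y \right)} = \left(589 - Y\right) - 222 = 367 - Y$)
$\frac{1}{-1947742 + I{\left(1100,2170 \right)}} = \frac{1}{-1947742 + \left(367 - 2170\right)} = \frac{1}{-1947742 - 1803} = \frac{1}{-1949545} = - \frac{1}{1949545}$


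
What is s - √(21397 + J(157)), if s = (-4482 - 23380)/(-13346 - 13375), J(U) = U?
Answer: 27862/26721 - √21554 ≈ -145.77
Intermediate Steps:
s = 27862/26721 (s = -27862/(-26721) = -27862*(-1/26721) = 27862/26721 ≈ 1.0427)
s - √(21397 + J(157)) = 27862/26721 - √(21397 + 157) = 27862/26721 - √21554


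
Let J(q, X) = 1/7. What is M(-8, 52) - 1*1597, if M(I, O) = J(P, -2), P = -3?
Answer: -11178/7 ≈ -1596.9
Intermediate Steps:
J(q, X) = 1/7
M(I, O) = 1/7
M(-8, 52) - 1*1597 = 1/7 - 1*1597 = 1/7 - 1597 = -11178/7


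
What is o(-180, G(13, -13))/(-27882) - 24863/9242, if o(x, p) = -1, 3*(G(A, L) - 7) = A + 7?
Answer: -173305231/64421361 ≈ -2.6902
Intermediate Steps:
G(A, L) = 28/3 + A/3 (G(A, L) = 7 + (A + 7)/3 = 7 + (7 + A)/3 = 7 + (7/3 + A/3) = 28/3 + A/3)
o(-180, G(13, -13))/(-27882) - 24863/9242 = -1/(-27882) - 24863/9242 = -1*(-1/27882) - 24863*1/9242 = 1/27882 - 24863/9242 = -173305231/64421361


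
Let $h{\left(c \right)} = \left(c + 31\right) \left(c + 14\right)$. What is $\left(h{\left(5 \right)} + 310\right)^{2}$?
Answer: $988036$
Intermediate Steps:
$h{\left(c \right)} = \left(14 + c\right) \left(31 + c\right)$ ($h{\left(c \right)} = \left(31 + c\right) \left(14 + c\right) = \left(14 + c\right) \left(31 + c\right)$)
$\left(h{\left(5 \right)} + 310\right)^{2} = \left(\left(434 + 5^{2} + 45 \cdot 5\right) + 310\right)^{2} = \left(\left(434 + 25 + 225\right) + 310\right)^{2} = \left(684 + 310\right)^{2} = 994^{2} = 988036$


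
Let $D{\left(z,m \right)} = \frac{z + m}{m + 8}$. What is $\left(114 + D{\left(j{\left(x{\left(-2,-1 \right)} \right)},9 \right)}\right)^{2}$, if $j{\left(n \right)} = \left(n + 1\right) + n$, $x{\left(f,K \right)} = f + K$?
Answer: $\frac{3771364}{289} \approx 13050.0$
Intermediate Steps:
$x{\left(f,K \right)} = K + f$
$j{\left(n \right)} = 1 + 2 n$ ($j{\left(n \right)} = \left(1 + n\right) + n = 1 + 2 n$)
$D{\left(z,m \right)} = \frac{m + z}{8 + m}$
$\left(114 + D{\left(j{\left(x{\left(-2,-1 \right)} \right)},9 \right)}\right)^{2} = \left(114 + \frac{9 + \left(1 + 2 \left(-1 - 2\right)\right)}{8 + 9}\right)^{2} = \left(114 + \frac{9 + \left(1 + 2 \left(-3\right)\right)}{17}\right)^{2} = \left(114 + \frac{9 + \left(1 - 6\right)}{17}\right)^{2} = \left(114 + \frac{9 - 5}{17}\right)^{2} = \left(114 + \frac{1}{17} \cdot 4\right)^{2} = \left(114 + \frac{4}{17}\right)^{2} = \left(\frac{1942}{17}\right)^{2} = \frac{3771364}{289}$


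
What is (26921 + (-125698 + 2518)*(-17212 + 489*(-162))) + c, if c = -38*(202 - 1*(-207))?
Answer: 11878258779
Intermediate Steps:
c = -15542 (c = -38*(202 + 207) = -38*409 = -15542)
(26921 + (-125698 + 2518)*(-17212 + 489*(-162))) + c = (26921 + (-125698 + 2518)*(-17212 + 489*(-162))) - 15542 = (26921 - 123180*(-17212 - 79218)) - 15542 = (26921 - 123180*(-96430)) - 15542 = (26921 + 11878247400) - 15542 = 11878274321 - 15542 = 11878258779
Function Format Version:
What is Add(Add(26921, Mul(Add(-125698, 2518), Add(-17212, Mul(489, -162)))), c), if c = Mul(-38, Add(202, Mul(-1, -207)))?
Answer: 11878258779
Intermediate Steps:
c = -15542 (c = Mul(-38, Add(202, 207)) = Mul(-38, 409) = -15542)
Add(Add(26921, Mul(Add(-125698, 2518), Add(-17212, Mul(489, -162)))), c) = Add(Add(26921, Mul(Add(-125698, 2518), Add(-17212, Mul(489, -162)))), -15542) = Add(Add(26921, Mul(-123180, Add(-17212, -79218))), -15542) = Add(Add(26921, Mul(-123180, -96430)), -15542) = Add(Add(26921, 11878247400), -15542) = Add(11878274321, -15542) = 11878258779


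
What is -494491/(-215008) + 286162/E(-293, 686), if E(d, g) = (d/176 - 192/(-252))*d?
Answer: 227887717042847/210222136928 ≈ 1084.0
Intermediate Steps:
E(d, g) = d*(16/21 + d/176) (E(d, g) = (d*(1/176) - 192*(-1/252))*d = (d/176 + 16/21)*d = (16/21 + d/176)*d = d*(16/21 + d/176))
-494491/(-215008) + 286162/E(-293, 686) = -494491/(-215008) + 286162/(((1/3696)*(-293)*(2816 + 21*(-293)))) = -494491*(-1/215008) + 286162/(((1/3696)*(-293)*(2816 - 6153))) = 494491/215008 + 286162/(((1/3696)*(-293)*(-3337))) = 494491/215008 + 286162/(977741/3696) = 494491/215008 + 286162*(3696/977741) = 494491/215008 + 1057654752/977741 = 227887717042847/210222136928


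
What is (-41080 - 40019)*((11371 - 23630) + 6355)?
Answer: 478808496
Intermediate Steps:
(-41080 - 40019)*((11371 - 23630) + 6355) = -81099*(-12259 + 6355) = -81099*(-5904) = 478808496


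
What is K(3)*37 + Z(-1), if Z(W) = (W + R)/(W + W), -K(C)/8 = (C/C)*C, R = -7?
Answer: -884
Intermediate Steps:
K(C) = -8*C (K(C) = -8*C/C*C = -8*C)
Z(W) = (-7 + W)/(2*W) (Z(W) = (W - 7)/(W + W) = (-7 + W)/((2*W)) = (-7 + W)*(1/(2*W)) = (-7 + W)/(2*W))
K(3)*37 + Z(-1) = -8*3*37 + (½)*(-7 - 1)/(-1) = -24*37 + (½)*(-1)*(-8) = -888 + 4 = -884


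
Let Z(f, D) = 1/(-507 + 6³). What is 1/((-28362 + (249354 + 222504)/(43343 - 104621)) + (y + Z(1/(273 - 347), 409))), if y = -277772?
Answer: -2971983/909847939048 ≈ -3.2665e-6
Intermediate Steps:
Z(f, D) = -1/291 (Z(f, D) = 1/(-507 + 216) = 1/(-291) = -1/291)
1/((-28362 + (249354 + 222504)/(43343 - 104621)) + (y + Z(1/(273 - 347), 409))) = 1/((-28362 + (249354 + 222504)/(43343 - 104621)) + (-277772 - 1/291)) = 1/((-28362 + 471858/(-61278)) - 80831653/291) = 1/((-28362 + 471858*(-1/61278)) - 80831653/291) = 1/((-28362 - 78643/10213) - 80831653/291) = 1/(-289739749/10213 - 80831653/291) = 1/(-909847939048/2971983) = -2971983/909847939048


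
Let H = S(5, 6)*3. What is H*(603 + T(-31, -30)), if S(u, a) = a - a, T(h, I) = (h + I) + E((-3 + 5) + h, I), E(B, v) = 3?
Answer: 0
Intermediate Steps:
T(h, I) = 3 + I + h (T(h, I) = (h + I) + 3 = (I + h) + 3 = 3 + I + h)
S(u, a) = 0
H = 0 (H = 0*3 = 0)
H*(603 + T(-31, -30)) = 0*(603 + (3 - 30 - 31)) = 0*(603 - 58) = 0*545 = 0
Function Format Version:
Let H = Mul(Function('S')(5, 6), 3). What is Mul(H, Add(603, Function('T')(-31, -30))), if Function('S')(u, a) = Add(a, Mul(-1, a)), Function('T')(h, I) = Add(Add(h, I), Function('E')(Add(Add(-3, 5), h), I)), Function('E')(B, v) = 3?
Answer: 0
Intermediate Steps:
Function('T')(h, I) = Add(3, I, h) (Function('T')(h, I) = Add(Add(h, I), 3) = Add(Add(I, h), 3) = Add(3, I, h))
Function('S')(u, a) = 0
H = 0 (H = Mul(0, 3) = 0)
Mul(H, Add(603, Function('T')(-31, -30))) = Mul(0, Add(603, Add(3, -30, -31))) = Mul(0, Add(603, -58)) = Mul(0, 545) = 0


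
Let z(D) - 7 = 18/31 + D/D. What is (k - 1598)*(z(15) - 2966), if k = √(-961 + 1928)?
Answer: 146504640/31 - 91680*√967/31 ≈ 4.6340e+6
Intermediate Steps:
k = √967 ≈ 31.097
z(D) = 266/31 (z(D) = 7 + (18/31 + D/D) = 7 + (18*(1/31) + 1) = 7 + (18/31 + 1) = 7 + 49/31 = 266/31)
(k - 1598)*(z(15) - 2966) = (√967 - 1598)*(266/31 - 2966) = (-1598 + √967)*(-91680/31) = 146504640/31 - 91680*√967/31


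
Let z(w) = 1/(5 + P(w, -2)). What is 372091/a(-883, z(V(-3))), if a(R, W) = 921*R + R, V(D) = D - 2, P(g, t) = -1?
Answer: -372091/814126 ≈ -0.45704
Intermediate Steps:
V(D) = -2 + D
z(w) = 1/4 (z(w) = 1/(5 - 1) = 1/4)
a(R, W) = 922*R
372091/a(-883, z(V(-3))) = 372091/((922*(-883))) = 372091/(-814126) = 372091*(-1/814126) = -372091/814126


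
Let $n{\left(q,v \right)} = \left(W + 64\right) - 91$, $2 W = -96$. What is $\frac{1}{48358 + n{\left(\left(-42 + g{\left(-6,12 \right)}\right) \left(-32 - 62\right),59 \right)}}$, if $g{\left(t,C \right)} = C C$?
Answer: $\frac{1}{48283} \approx 2.0711 \cdot 10^{-5}$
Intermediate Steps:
$W = -48$ ($W = \frac{1}{2} \left(-96\right) = -48$)
$g{\left(t,C \right)} = C^{2}$
$n{\left(q,v \right)} = -75$ ($n{\left(q,v \right)} = \left(-48 + 64\right) - 91 = 16 - 91 = -75$)
$\frac{1}{48358 + n{\left(\left(-42 + g{\left(-6,12 \right)}\right) \left(-32 - 62\right),59 \right)}} = \frac{1}{48358 - 75} = \frac{1}{48283}$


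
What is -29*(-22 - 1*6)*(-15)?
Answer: -12180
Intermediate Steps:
-29*(-22 - 1*6)*(-15) = -29*(-22 - 6)*(-15) = -29*(-28)*(-15) = 812*(-15) = -12180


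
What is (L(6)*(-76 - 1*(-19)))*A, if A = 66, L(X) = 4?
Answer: -15048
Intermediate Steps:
(L(6)*(-76 - 1*(-19)))*A = (4*(-76 - 1*(-19)))*66 = (4*(-76 + 19))*66 = (4*(-57))*66 = -228*66 = -15048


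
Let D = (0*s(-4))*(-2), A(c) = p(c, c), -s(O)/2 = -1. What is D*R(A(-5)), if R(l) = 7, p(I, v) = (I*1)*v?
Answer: 0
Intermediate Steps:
s(O) = 2 (s(O) = -2*(-1) = 2)
p(I, v) = I*v
A(c) = c² (A(c) = c*c = c²)
D = 0 (D = (0*2)*(-2) = 0*(-2) = 0)
D*R(A(-5)) = 0*7 = 0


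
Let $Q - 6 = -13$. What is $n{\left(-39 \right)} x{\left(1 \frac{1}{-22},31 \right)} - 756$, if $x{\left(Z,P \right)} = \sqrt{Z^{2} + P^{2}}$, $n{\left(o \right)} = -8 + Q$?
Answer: $-756 - \frac{4575 \sqrt{5}}{22} \approx -1221.0$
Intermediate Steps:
$Q = -7$ ($Q = 6 - 13 = -7$)
$n{\left(o \right)} = -15$ ($n{\left(o \right)} = -8 - 7 = -15$)
$x{\left(Z,P \right)} = \sqrt{P^{2} + Z^{2}}$
$n{\left(-39 \right)} x{\left(1 \frac{1}{-22},31 \right)} - 756 = - 15 \sqrt{31^{2} + \left(1 \frac{1}{-22}\right)^{2}} - 756 = - 15 \sqrt{961 + \left(1 \left(- \frac{1}{22}\right)\right)^{2}} - 756 = - 15 \sqrt{961 + \left(- \frac{1}{22}\right)^{2}} - 756 = - 15 \sqrt{961 + \frac{1}{484}} - 756 = - 15 \sqrt{\frac{465125}{484}} - 756 = - 15 \frac{305 \sqrt{5}}{22} - 756 = - \frac{4575 \sqrt{5}}{22} - 756 = -756 - \frac{4575 \sqrt{5}}{22}$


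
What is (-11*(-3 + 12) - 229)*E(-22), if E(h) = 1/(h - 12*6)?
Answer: 164/47 ≈ 3.4894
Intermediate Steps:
E(h) = 1/(-72 + h) (E(h) = 1/(h - 72) = 1/(-72 + h))
(-11*(-3 + 12) - 229)*E(-22) = (-11*(-3 + 12) - 229)/(-72 - 22) = (-11*9 - 229)/(-94) = (-99 - 229)*(-1/94) = -328*(-1/94) = 164/47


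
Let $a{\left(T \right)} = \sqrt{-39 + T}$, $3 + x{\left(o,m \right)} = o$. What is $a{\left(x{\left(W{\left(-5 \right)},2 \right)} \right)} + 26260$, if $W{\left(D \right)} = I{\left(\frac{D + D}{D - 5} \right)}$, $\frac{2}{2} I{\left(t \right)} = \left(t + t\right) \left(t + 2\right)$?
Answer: $26260 + 6 i \approx 26260.0 + 6.0 i$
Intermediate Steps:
$I{\left(t \right)} = 2 t \left(2 + t\right)$ ($I{\left(t \right)} = \left(t + t\right) \left(t + 2\right) = 2 t \left(2 + t\right)$)
$W{\left(D \right)} = \frac{4 D \left(2 + \frac{2 D}{-5 + D}\right)}{-5 + D}$ ($W{\left(D \right)} = 2 \frac{D + D}{D - 5} \left(2 + \frac{D + D}{D - 5}\right) = 2 \frac{2 D}{-5 + D} \left(2 + \frac{2 D}{-5 + D}\right) = \frac{4 D \left(2 + \frac{2 D}{-5 + D}\right)}{-5 + D}$)
$x{\left(o,m \right)} = -3 + o$
$a{\left(x{\left(W{\left(-5 \right)},2 \right)} \right)} + 26260 = \sqrt{-39 - \left(3 + \frac{40 \left(-5 + 2 \left(-5\right)\right)}{\left(-5 - 5\right)^{2}}\right)} + 26260 = \sqrt{-39 - \left(3 + \frac{40 \left(-5 - 10\right)}{100}\right)} + 26260 = \sqrt{-39 - \left(3 + 40 \cdot \frac{1}{100} \left(-15\right)\right)} + 26260 = \sqrt{-39 + \left(-3 + 6\right)} + 26260 = \sqrt{-39 + 3} + 26260 = \sqrt{-36} + 26260 = 6 i + 26260 = 26260 + 6 i$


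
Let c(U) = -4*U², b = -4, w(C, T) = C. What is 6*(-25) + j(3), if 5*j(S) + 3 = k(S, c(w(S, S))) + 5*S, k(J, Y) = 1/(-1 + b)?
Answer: -3691/25 ≈ -147.64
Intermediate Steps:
k(J, Y) = -⅕ (k(J, Y) = 1/(-1 - 4) = 1/(-5) = -⅕)
j(S) = -16/25 + S (j(S) = -⅗ + (-⅕ + 5*S)/5 = -⅗ + (-1/25 + S) = -16/25 + S)
6*(-25) + j(3) = 6*(-25) + (-16/25 + 3) = -150 + 59/25 = -3691/25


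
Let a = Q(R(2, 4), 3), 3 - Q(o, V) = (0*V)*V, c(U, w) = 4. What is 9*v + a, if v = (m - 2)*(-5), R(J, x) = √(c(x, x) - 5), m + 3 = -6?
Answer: 498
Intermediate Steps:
m = -9 (m = -3 - 6 = -9)
R(J, x) = I (R(J, x) = √(4 - 5) = √(-1) = I)
Q(o, V) = 3 (Q(o, V) = 3 - 0*V*V = 3 - 0*V = 3 - 1*0 = 3 + 0 = 3)
a = 3
v = 55 (v = (-9 - 2)*(-5) = -11*(-5) = 55)
9*v + a = 9*55 + 3 = 495 + 3 = 498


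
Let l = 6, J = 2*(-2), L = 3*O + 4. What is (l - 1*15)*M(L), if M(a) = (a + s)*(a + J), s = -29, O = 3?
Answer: 1296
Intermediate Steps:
L = 13 (L = 3*3 + 4 = 9 + 4 = 13)
J = -4
M(a) = (-29 + a)*(-4 + a) (M(a) = (a - 29)*(a - 4) = (-29 + a)*(-4 + a))
(l - 1*15)*M(L) = (6 - 1*15)*(116 + 13² - 33*13) = (6 - 15)*(116 + 169 - 429) = -9*(-144) = 1296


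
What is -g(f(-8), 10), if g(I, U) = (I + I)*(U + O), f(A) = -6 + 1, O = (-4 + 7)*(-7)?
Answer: -110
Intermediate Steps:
O = -21 (O = 3*(-7) = -21)
f(A) = -5
g(I, U) = 2*I*(-21 + U) (g(I, U) = (I + I)*(U - 21) = (2*I)*(-21 + U) = 2*I*(-21 + U))
-g(f(-8), 10) = -2*(-5)*(-21 + 10) = -2*(-5)*(-11) = -1*110 = -110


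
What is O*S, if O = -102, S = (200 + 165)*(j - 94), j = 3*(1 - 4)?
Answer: 3834690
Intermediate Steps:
j = -9 (j = 3*(-3) = -9)
S = -37595 (S = (200 + 165)*(-9 - 94) = 365*(-103) = -37595)
O*S = -102*(-37595) = 3834690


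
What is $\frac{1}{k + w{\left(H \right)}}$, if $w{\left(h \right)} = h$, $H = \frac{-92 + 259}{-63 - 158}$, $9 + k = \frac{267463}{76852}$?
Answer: $- \frac{16984292}{106583589} \approx -0.15935$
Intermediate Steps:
$k = - \frac{424205}{76852}$ ($k = -9 + \frac{267463}{76852} = - \frac{424205}{76852} \approx -5.5198$)
$H = - \frac{167}{221}$ ($H = \frac{167}{-221} = 167 \left(- \frac{1}{221}\right) = - \frac{167}{221} \approx -0.75566$)
$\frac{1}{k + w{\left(H \right)}} = \frac{1}{- \frac{424205}{76852} - \frac{167}{221}} = \frac{1}{- \frac{106583589}{16984292}} = - \frac{16984292}{106583589}$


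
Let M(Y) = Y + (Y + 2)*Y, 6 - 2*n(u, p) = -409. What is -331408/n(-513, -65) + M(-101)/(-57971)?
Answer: -38428214006/24057965 ≈ -1597.3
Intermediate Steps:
n(u, p) = 415/2 (n(u, p) = 3 - ½*(-409) = 3 + 409/2 = 415/2)
M(Y) = Y + Y*(2 + Y) (M(Y) = Y + (2 + Y)*Y = Y + Y*(2 + Y))
-331408/n(-513, -65) + M(-101)/(-57971) = -331408/415/2 - 101*(3 - 101)/(-57971) = -331408*2/415 - 101*(-98)*(-1/57971) = -662816/415 + 9898*(-1/57971) = -662816/415 - 9898/57971 = -38428214006/24057965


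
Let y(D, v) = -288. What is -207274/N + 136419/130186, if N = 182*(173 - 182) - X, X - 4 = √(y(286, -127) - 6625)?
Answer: 44676763068151/351902782322 - 207274*I*√6913/2703077 ≈ 126.96 - 6.3756*I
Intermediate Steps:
X = 4 + I*√6913 (X = 4 + √(-288 - 6625) = 4 + √(-6913) = 4 + I*√6913 ≈ 4.0 + 83.144*I)
N = -1642 - I*√6913 (N = 182*(173 - 182) - (4 + I*√6913) = 182*(-9) + (-4 - I*√6913) = -1638 + (-4 - I*√6913) = -1642 - I*√6913 ≈ -1642.0 - 83.144*I)
-207274/N + 136419/130186 = -207274/(-1642 - I*√6913) + 136419/130186 = 136419/130186 - 207274/(-1642 - I*√6913)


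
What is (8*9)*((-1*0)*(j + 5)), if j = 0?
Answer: 0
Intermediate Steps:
(8*9)*((-1*0)*(j + 5)) = (8*9)*((-1*0)*(0 + 5)) = 72*(0*5) = 72*0 = 0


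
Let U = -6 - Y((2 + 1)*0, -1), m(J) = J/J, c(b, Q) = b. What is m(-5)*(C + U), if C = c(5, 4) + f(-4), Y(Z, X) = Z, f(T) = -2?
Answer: -3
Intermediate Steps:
m(J) = 1
C = 3 (C = 5 - 2 = 3)
U = -6 (U = -6 - (2 + 1)*0 = -6 - 3*0 = -6 - 1*0 = -6 + 0 = -6)
m(-5)*(C + U) = 1*(3 - 6) = 1*(-3) = -3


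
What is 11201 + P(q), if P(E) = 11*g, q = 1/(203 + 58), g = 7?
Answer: 11278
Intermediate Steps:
q = 1/261 ≈ 0.0038314
P(E) = 77 (P(E) = 11*7 = 77)
11201 + P(q) = 11201 + 77 = 11278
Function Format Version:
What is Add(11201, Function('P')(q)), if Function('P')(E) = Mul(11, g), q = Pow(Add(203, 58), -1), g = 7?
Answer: 11278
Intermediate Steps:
q = Rational(1, 261) (q = Pow(261, -1) = Rational(1, 261) ≈ 0.0038314)
Function('P')(E) = 77 (Function('P')(E) = Mul(11, 7) = 77)
Add(11201, Function('P')(q)) = Add(11201, 77) = 11278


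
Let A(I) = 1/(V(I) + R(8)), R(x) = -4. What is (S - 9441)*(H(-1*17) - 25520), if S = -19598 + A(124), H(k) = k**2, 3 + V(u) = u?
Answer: 85723886822/117 ≈ 7.3268e+8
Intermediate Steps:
V(u) = -3 + u
A(I) = 1/(-7 + I) (A(I) = 1/((-3 + I) - 4) = 1/(-7 + I))
S = -2292965/117 (S = -19598 + 1/(-7 + 124) = -19598 + 1/117 = -2292965/117 ≈ -19598.)
(S - 9441)*(H(-1*17) - 25520) = (-2292965/117 - 9441)*((-1*17)**2 - 25520) = -3397562*((-17)**2 - 25520)/117 = -3397562*(289 - 25520)/117 = -3397562/117*(-25231) = 85723886822/117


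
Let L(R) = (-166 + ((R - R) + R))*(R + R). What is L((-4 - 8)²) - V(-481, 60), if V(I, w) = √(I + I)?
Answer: -6336 - I*√962 ≈ -6336.0 - 31.016*I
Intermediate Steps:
V(I, w) = √2*√I (V(I, w) = √(2*I) = √2*√I)
L(R) = 2*R*(-166 + R) (L(R) = (-166 + (0 + R))*(2*R) = (-166 + R)*(2*R) = 2*R*(-166 + R))
L((-4 - 8)²) - V(-481, 60) = 2*(-4 - 8)²*(-166 + (-4 - 8)²) - √2*√(-481) = 2*(-12)²*(-166 + (-12)²) - √2*I*√481 = 2*144*(-166 + 144) - I*√962 = 2*144*(-22) - I*√962 = -6336 - I*√962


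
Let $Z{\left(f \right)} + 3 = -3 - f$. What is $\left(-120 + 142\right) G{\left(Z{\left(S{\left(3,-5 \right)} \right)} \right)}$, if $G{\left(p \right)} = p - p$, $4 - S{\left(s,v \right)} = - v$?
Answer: $0$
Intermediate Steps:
$S{\left(s,v \right)} = 4 + v$ ($S{\left(s,v \right)} = 4 - - v = 4 + v$)
$Z{\left(f \right)} = -6 - f$ ($Z{\left(f \right)} = -3 - \left(3 + f\right) = -6 - f$)
$G{\left(p \right)} = 0$
$\left(-120 + 142\right) G{\left(Z{\left(S{\left(3,-5 \right)} \right)} \right)} = \left(-120 + 142\right) 0 = 22 \cdot 0 = 0$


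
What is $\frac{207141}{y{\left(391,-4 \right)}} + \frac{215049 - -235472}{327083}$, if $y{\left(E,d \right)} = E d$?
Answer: $- \frac{2915116733}{22241644} \approx -131.07$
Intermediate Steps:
$\frac{207141}{y{\left(391,-4 \right)}} + \frac{215049 - -235472}{327083} = \frac{207141}{391 \left(-4\right)} + \frac{215049 - -235472}{327083} = \frac{207141}{-1564} + \left(215049 + 235472\right) \frac{1}{327083} = 207141 \left(- \frac{1}{1564}\right) + 450521 \cdot \frac{1}{327083} = - \frac{207141}{1564} + \frac{450521}{327083} = - \frac{2915116733}{22241644}$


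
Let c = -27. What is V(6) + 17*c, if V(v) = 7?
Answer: -452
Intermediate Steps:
V(6) + 17*c = 7 + 17*(-27) = 7 - 459 = -452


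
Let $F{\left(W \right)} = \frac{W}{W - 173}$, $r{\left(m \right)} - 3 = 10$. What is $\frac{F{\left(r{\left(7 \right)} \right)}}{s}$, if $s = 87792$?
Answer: $- \frac{13}{14046720} \approx -9.2548 \cdot 10^{-7}$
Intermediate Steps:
$r{\left(m \right)} = 13$ ($r{\left(m \right)} = 3 + 10 = 13$)
$F{\left(W \right)} = \frac{W}{-173 + W}$
$\frac{F{\left(r{\left(7 \right)} \right)}}{s} = \frac{13 \frac{1}{-173 + 13}}{87792} = \frac{13}{-160} \cdot \frac{1}{87792} = 13 \left(- \frac{1}{160}\right) \frac{1}{87792} = \left(- \frac{13}{160}\right) \frac{1}{87792} = - \frac{13}{14046720}$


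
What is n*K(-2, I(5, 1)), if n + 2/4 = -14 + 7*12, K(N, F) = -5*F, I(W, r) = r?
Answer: -695/2 ≈ -347.50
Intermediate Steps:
n = 139/2 (n = -1/2 + (-14 + 7*12) = -1/2 + (-14 + 84) = -1/2 + 70 = 139/2 ≈ 69.500)
n*K(-2, I(5, 1)) = 139*(-5*1)/2 = (139/2)*(-5) = -695/2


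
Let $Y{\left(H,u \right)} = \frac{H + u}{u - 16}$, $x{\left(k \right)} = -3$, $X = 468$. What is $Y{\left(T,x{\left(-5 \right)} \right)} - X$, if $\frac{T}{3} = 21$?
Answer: $- \frac{8952}{19} \approx -471.16$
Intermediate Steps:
$T = 63$ ($T = 3 \cdot 21 = 63$)
$Y{\left(H,u \right)} = \frac{H + u}{-16 + u}$
$Y{\left(T,x{\left(-5 \right)} \right)} - X = \frac{63 - 3}{-16 - 3} - 468 = \frac{1}{-19} \cdot 60 - 468 = \left(- \frac{1}{19}\right) 60 - 468 = - \frac{60}{19} - 468 = - \frac{8952}{19}$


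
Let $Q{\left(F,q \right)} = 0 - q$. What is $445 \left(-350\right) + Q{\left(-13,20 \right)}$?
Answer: $-155770$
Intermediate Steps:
$Q{\left(F,q \right)} = - q$
$445 \left(-350\right) + Q{\left(-13,20 \right)} = 445 \left(-350\right) - 20 = -155750 - 20 = -155770$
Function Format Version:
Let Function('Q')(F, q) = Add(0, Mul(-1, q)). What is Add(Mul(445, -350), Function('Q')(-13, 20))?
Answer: -155770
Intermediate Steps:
Function('Q')(F, q) = Mul(-1, q)
Add(Mul(445, -350), Function('Q')(-13, 20)) = Add(Mul(445, -350), Mul(-1, 20)) = Add(-155750, -20) = -155770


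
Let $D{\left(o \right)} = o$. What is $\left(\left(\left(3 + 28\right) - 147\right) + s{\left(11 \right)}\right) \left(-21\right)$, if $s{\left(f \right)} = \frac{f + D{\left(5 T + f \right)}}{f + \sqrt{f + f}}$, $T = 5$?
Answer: $\frac{6979}{3} + \frac{329 \sqrt{22}}{33} \approx 2373.1$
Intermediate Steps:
$s{\left(f \right)} = \frac{25 + 2 f}{f + \sqrt{2} \sqrt{f}}$ ($s{\left(f \right)} = \frac{f + \left(5 \cdot 5 + f\right)}{f + \sqrt{f + f}} = \frac{f + \left(25 + f\right)}{f + \sqrt{2 f}} = \frac{25 + 2 f}{f + \sqrt{2} \sqrt{f}}$)
$\left(\left(\left(3 + 28\right) - 147\right) + s{\left(11 \right)}\right) \left(-21\right) = \left(\left(\left(3 + 28\right) - 147\right) + \frac{25 + 2 \cdot 11}{11 + \sqrt{2} \sqrt{11}}\right) \left(-21\right) = \left(\left(31 - 147\right) + \frac{25 + 22}{11 + \sqrt{22}}\right) \left(-21\right) = \left(-116 + \frac{1}{11 + \sqrt{22}} \cdot 47\right) \left(-21\right) = \left(-116 + \frac{47}{11 + \sqrt{22}}\right) \left(-21\right) = 2436 - \frac{987}{11 + \sqrt{22}}$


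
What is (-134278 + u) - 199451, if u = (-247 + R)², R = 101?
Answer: -312413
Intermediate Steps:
u = 21316 (u = (-247 + 101)² = (-146)² = 21316)
(-134278 + u) - 199451 = (-134278 + 21316) - 199451 = -112962 - 199451 = -312413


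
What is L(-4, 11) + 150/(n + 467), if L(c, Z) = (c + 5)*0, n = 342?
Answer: 150/809 ≈ 0.18541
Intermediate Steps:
L(c, Z) = 0 (L(c, Z) = (5 + c)*0 = 0)
L(-4, 11) + 150/(n + 467) = 0 + 150/(342 + 467) = 0 + 150/809 = 150/809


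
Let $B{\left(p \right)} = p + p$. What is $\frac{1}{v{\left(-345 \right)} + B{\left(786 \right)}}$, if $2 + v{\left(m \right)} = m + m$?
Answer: $\frac{1}{880} \approx 0.0011364$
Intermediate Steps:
$B{\left(p \right)} = 2 p$
$v{\left(m \right)} = -2 + 2 m$ ($v{\left(m \right)} = -2 + \left(m + m\right) = -2 + 2 m$)
$\frac{1}{v{\left(-345 \right)} + B{\left(786 \right)}} = \frac{1}{\left(-2 + 2 \left(-345\right)\right) + 2 \cdot 786} = \frac{1}{\left(-2 - 690\right) + 1572} = \frac{1}{-692 + 1572} = \frac{1}{880}$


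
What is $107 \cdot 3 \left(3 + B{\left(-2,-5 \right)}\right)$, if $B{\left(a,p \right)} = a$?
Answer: $321$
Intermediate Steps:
$107 \cdot 3 \left(3 + B{\left(-2,-5 \right)}\right) = 107 \cdot 3 \left(3 - 2\right) = 107 \cdot 3 \cdot 1 = 107 \cdot 3 = 321$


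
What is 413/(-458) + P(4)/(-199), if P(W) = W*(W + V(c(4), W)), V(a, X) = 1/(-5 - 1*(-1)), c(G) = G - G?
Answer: -89057/91142 ≈ -0.97712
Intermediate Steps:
c(G) = 0
V(a, X) = -¼ (V(a, X) = 1/(-5 + 1) = 1/(-4) = -¼)
P(W) = W*(-¼ + W) (P(W) = W*(W - ¼) = W*(-¼ + W))
413/(-458) + P(4)/(-199) = 413/(-458) + (4*(-¼ + 4))/(-199) = 413*(-1/458) + (4*(15/4))*(-1/199) = -413/458 + 15*(-1/199) = -413/458 - 15/199 = -89057/91142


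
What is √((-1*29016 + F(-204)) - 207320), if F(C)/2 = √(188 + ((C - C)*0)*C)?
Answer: 2*√(-59084 + √47) ≈ 486.12*I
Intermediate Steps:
F(C) = 4*√47 (F(C) = 2*√(188 + ((C - C)*0)*C) = 2*√(188 + (0*0)*C) = 2*√(188 + 0*C) = 2*√(188 + 0) = 2*√188 = 2*(2*√47) = 4*√47)
√((-1*29016 + F(-204)) - 207320) = √((-1*29016 + 4*√47) - 207320) = √((-29016 + 4*√47) - 207320) = √(-236336 + 4*√47)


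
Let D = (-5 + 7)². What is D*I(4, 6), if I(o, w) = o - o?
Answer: 0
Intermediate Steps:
I(o, w) = 0
D = 4 (D = 2² = 4)
D*I(4, 6) = 4*0 = 0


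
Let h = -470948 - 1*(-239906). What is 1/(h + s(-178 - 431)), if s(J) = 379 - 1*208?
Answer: -1/230871 ≈ -4.3314e-6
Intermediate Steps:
s(J) = 171 (s(J) = 379 - 208 = 171)
h = -231042 (h = -470948 + 239906 = -231042)
1/(h + s(-178 - 431)) = 1/(-231042 + 171) = 1/(-230871) = -1/230871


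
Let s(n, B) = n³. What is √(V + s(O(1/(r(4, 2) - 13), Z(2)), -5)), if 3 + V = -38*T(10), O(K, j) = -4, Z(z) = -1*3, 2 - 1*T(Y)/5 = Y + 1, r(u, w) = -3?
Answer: √1643 ≈ 40.534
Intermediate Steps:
T(Y) = 5 - 5*Y (T(Y) = 10 - 5*(Y + 1) = 10 - 5*(1 + Y) = 10 + (-5 - 5*Y) = 5 - 5*Y)
Z(z) = -3
V = 1707 (V = -3 - 38*(5 - 5*10) = -3 - 38*(5 - 50) = -3 - 38*(-45) = -3 + 1710 = 1707)
√(V + s(O(1/(r(4, 2) - 13), Z(2)), -5)) = √(1707 + (-4)³) = √(1707 - 64) = √1643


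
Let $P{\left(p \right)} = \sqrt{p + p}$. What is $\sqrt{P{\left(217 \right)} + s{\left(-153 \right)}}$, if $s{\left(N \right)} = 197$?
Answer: $\sqrt{197 + \sqrt{434}} \approx 14.759$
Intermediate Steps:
$P{\left(p \right)} = \sqrt{2} \sqrt{p}$ ($P{\left(p \right)} = \sqrt{2 p} = \sqrt{2} \sqrt{p}$)
$\sqrt{P{\left(217 \right)} + s{\left(-153 \right)}} = \sqrt{\sqrt{2} \sqrt{217} + 197} = \sqrt{\sqrt{434} + 197} = \sqrt{197 + \sqrt{434}}$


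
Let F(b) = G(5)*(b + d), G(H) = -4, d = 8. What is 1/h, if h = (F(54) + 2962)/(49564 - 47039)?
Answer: 2525/2714 ≈ 0.93036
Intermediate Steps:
F(b) = -32 - 4*b (F(b) = -4*(b + 8) = -4*(8 + b) = -32 - 4*b)
h = 2714/2525 (h = ((-32 - 4*54) + 2962)/(49564 - 47039) = ((-32 - 216) + 2962)/2525 = (-248 + 2962)*(1/2525) = 2714*(1/2525) = 2714/2525 ≈ 1.0749)
1/h = 1/(2714/2525) = 2525/2714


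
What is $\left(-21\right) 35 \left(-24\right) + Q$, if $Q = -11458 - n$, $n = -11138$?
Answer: $17320$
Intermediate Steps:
$Q = -320$ ($Q = -11458 - -11138 = -11458 + 11138 = -320$)
$\left(-21\right) 35 \left(-24\right) + Q = \left(-21\right) 35 \left(-24\right) - 320 = \left(-735\right) \left(-24\right) - 320 = 17640 - 320 = 17320$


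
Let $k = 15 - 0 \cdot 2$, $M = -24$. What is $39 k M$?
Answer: $-14040$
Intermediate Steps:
$k = 15$ ($k = 15 - 0 = 15 + 0 = 15$)
$39 k M = 39 \cdot 15 \left(-24\right) = 585 \left(-24\right) = -14040$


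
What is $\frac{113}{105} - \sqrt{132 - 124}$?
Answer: $\frac{113}{105} - 2 \sqrt{2} \approx -1.7522$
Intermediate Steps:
$\frac{113}{105} - \sqrt{132 - 124} = 113 \cdot \frac{1}{105} - \sqrt{8} = \frac{113}{105} - 2 \sqrt{2}$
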